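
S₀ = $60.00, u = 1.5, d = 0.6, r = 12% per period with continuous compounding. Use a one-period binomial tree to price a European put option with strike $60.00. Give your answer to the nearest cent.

$8.81

Risk-neutral probability p = (e^0.12 − 0.6)/(1.5 − 0.6) = 0.5275/0.9000 = 0.5861
Terminal stock prices: S_u = 90, S_d = 36
Terminal payoffs (K − S): max(-30, 0) = 0, max(24, 0) = 24
Node 0 (S = 60): V_0 = e^(−0.12)·[0.5861·0.0000 + 0.4139·24.0000] = 8.8102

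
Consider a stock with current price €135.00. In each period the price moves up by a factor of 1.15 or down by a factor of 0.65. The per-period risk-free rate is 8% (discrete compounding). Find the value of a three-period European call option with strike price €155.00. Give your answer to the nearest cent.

Risk-neutral probability p = (1 + 0.08 − 0.65)/(1.15 − 0.65) = 0.4300/0.5000 = 0.8600
Terminal stock prices: S_uuu = 205.3, S_uud = 116, S_udd = 65.59, S_ddd = 37.07
Terminal payoffs (S − K): max(50.32, 0) = 50.32, max(-38.95, 0) = 0, max(-89.41, 0) = 0, max(-117.9, 0) = 0
Node uu (S = 178.5): V_uu = 1/1.08·[0.8600·50.3181 + 0.1400·0.0000] = 40.0681
Node ud (S = 100.9): V_ud = 1/1.08·[0.8600·0.0000 + 0.1400·0.0000] = 0.0000
Node dd (S = 57.04): V_dd = 1/1.08·[0.8600·0.0000 + 0.1400·0.0000] = 0.0000
Node u (S = 155.2): V_u = 1/1.08·[0.8600·40.0681 + 0.1400·0.0000] = 31.9061
Node d (S = 87.75): V_d = 1/1.08·[0.8600·0.0000 + 0.1400·0.0000] = 0.0000
Node 0 (S = 135): V_0 = 1/1.08·[0.8600·31.9061 + 0.1400·0.0000] = 25.4067

€25.41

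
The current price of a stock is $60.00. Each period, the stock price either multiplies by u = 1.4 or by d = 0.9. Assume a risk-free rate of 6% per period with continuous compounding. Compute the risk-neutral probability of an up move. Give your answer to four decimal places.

p = 0.3237

Risk-neutral probability p = (e^0.06 − 0.9)/(1.4 − 0.9) = 0.1618/0.5000 = 0.3237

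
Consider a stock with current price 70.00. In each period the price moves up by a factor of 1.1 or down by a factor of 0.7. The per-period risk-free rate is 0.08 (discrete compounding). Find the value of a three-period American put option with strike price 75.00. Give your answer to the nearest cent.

5.00

Risk-neutral probability p = (1 + 0.08 − 0.7)/(1.1 − 0.7) = 0.3800/0.4000 = 0.9500
Terminal stock prices: S_uuu = 93.17, S_uud = 59.29, S_udd = 37.73, S_ddd = 24.01
Terminal payoffs (K − S): max(-18.17, 0) = 0, max(15.71, 0) = 15.71, max(37.27, 0) = 37.27, max(50.99, 0) = 50.99
Node uu (S = 84.7): continuation = 1/1.08·[0.9500·0.0000 + 0.0500·15.7100] = 0.7273; exercise value = 0.0000 ≤ continuation, so V_uu = 0.7273
Node ud (S = 53.9): continuation = 1/1.08·[0.9500·15.7100 + 0.0500·37.2700] = 15.5444; exercise value = 21.1000 > continuation, so V_ud = 21.1000 (exercise)
Node dd (S = 34.3): continuation = 1/1.08·[0.9500·37.2700 + 0.0500·50.9900] = 35.1444; exercise value = 40.7000 > continuation, so V_dd = 40.7000 (exercise)
Node u (S = 77): continuation = 1/1.08·[0.9500·0.7273 + 0.0500·21.1000] = 1.6166; exercise value = 0.0000 ≤ continuation, so V_u = 1.6166
Node d (S = 49): continuation = 1/1.08·[0.9500·21.1000 + 0.0500·40.7000] = 20.4444; exercise value = 26.0000 > continuation, so V_d = 26.0000 (exercise)
Node 0 (S = 70): continuation = 1/1.08·[0.9500·1.6166 + 0.0500·26.0000] = 2.6257; exercise value = 5.0000 > continuation, so V_0 = 5.0000 (exercise)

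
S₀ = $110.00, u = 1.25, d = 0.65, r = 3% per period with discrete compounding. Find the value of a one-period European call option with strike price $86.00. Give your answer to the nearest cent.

$31.67

Risk-neutral probability p = (1 + 0.03 − 0.65)/(1.25 − 0.65) = 0.3800/0.6000 = 0.6333
Terminal stock prices: S_u = 137.5, S_d = 71.5
Terminal payoffs (S − K): max(51.5, 0) = 51.5, max(-14.5, 0) = 0
Node 0 (S = 110): V_0 = 1/1.03·[0.6333·51.5000 + 0.3667·0.0000] = 31.6667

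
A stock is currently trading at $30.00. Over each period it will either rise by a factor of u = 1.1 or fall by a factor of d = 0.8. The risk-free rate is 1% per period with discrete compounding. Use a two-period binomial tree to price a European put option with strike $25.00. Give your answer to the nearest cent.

Risk-neutral probability p = (1 + 0.01 − 0.8)/(1.1 − 0.8) = 0.2100/0.3000 = 0.7000
Terminal stock prices: S_uu = 36.3, S_ud = 26.4, S_dd = 19.2
Terminal payoffs (K − S): max(-11.3, 0) = 0, max(-1.4, 0) = 0, max(5.8, 0) = 5.8
Node u (S = 33): V_u = 1/1.01·[0.7000·0.0000 + 0.3000·0.0000] = 0.0000
Node d (S = 24): V_d = 1/1.01·[0.7000·0.0000 + 0.3000·5.8000] = 1.7228
Node 0 (S = 30): V_0 = 1/1.01·[0.7000·0.0000 + 0.3000·1.7228] = 0.5117

$0.51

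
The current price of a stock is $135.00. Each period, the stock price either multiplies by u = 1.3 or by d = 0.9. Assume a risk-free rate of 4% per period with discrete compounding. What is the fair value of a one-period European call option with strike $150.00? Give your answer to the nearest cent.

Risk-neutral probability p = (1 + 0.04 − 0.9)/(1.3 − 0.9) = 0.1400/0.4000 = 0.3500
Terminal stock prices: S_u = 175.5, S_d = 121.5
Terminal payoffs (S − K): max(25.5, 0) = 25.5, max(-28.5, 0) = 0
Node 0 (S = 135): V_0 = 1/1.04·[0.3500·25.5000 + 0.6500·0.0000] = 8.5817

$8.58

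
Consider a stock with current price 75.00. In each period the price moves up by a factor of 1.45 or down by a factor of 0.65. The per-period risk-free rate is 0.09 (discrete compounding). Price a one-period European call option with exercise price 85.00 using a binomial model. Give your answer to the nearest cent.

11.98

Risk-neutral probability p = (1 + 0.09 − 0.65)/(1.45 − 0.65) = 0.4400/0.8000 = 0.5500
Terminal stock prices: S_u = 108.8, S_d = 48.75
Terminal payoffs (S − K): max(23.75, 0) = 23.75, max(-36.25, 0) = 0
Node 0 (S = 75): V_0 = 1/1.09·[0.5500·23.7500 + 0.4500·0.0000] = 11.9839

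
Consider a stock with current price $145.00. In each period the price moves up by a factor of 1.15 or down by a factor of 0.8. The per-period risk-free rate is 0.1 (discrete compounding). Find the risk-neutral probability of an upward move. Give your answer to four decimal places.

Risk-neutral probability p = (1 + 0.1 − 0.8)/(1.15 − 0.8) = 0.3000/0.3500 = 0.8571

p = 0.8571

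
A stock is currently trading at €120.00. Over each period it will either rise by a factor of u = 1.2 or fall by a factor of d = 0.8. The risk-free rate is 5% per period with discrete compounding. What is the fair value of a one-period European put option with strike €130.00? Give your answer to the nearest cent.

Risk-neutral probability p = (1 + 0.05 − 0.8)/(1.2 − 0.8) = 0.2500/0.4000 = 0.6250
Terminal stock prices: S_u = 144, S_d = 96
Terminal payoffs (K − S): max(-14, 0) = 0, max(34, 0) = 34
Node 0 (S = 120): V_0 = 1/1.05·[0.6250·0.0000 + 0.3750·34.0000] = 12.1429

€12.14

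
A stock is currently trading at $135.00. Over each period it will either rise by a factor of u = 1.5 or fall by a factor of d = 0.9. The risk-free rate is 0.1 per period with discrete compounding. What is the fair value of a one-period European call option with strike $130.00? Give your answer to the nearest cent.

Risk-neutral probability p = (1 + 0.1 − 0.9)/(1.5 − 0.9) = 0.2000/0.6000 = 0.3333
Terminal stock prices: S_u = 202.5, S_d = 121.5
Terminal payoffs (S − K): max(72.5, 0) = 72.5, max(-8.5, 0) = 0
Node 0 (S = 135): V_0 = 1/1.1·[0.3333·72.5000 + 0.6667·0.0000] = 21.9697

$21.97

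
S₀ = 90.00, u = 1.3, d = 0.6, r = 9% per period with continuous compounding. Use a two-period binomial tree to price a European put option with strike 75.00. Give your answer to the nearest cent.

Risk-neutral probability p = (e^0.09 − 0.6)/(1.3 − 0.6) = 0.4942/0.7000 = 0.7060
Terminal stock prices: S_uu = 152.1, S_ud = 70.2, S_dd = 32.4
Terminal payoffs (K − S): max(-77.1, 0) = 0, max(4.8, 0) = 4.8, max(42.6, 0) = 42.6
Node u (S = 117): V_u = e^(−0.09)·[0.7060·0.0000 + 0.2940·4.8000] = 1.2899
Node d (S = 54): V_d = e^(−0.09)·[0.7060·4.8000 + 0.2940·42.6000] = 14.5448
Node 0 (S = 90): V_0 = e^(−0.09)·[0.7060·1.2899 + 0.2940·14.5448] = 4.7409

4.74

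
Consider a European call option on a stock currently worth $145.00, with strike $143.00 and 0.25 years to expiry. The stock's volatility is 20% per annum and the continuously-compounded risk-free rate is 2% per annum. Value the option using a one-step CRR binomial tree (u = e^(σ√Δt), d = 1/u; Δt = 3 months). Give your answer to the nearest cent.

$8.58

CRR parameters: u = e^(σ√Δt) = e^(0.2·√0.25) = 1.1052, d = 1/u = 0.9048
Per-period rate: rΔt = 0.02·0.25 = 0.005, so R = e^0.005 = 1.0050
Risk-neutral probability p = (e^0.005 − 0.9048)/(1.1052 − 0.9048) = 0.1002/0.2003 = 0.5000
Terminal stock prices: S_u = 160.2, S_d = 131.2
Terminal payoffs (S − K): max(17.25, 0) = 17.25, max(-11.8, 0) = 0
Node 0 (S = 145): V_0 = e^(−0.005)·[0.5000·17.2498 + 0.5000·0.0000] = 8.5826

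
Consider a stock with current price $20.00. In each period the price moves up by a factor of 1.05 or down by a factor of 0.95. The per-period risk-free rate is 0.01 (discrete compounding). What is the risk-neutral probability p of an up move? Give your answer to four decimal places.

Risk-neutral probability p = (1 + 0.01 − 0.95)/(1.05 − 0.95) = 0.0600/0.1000 = 0.6000

p = 0.6000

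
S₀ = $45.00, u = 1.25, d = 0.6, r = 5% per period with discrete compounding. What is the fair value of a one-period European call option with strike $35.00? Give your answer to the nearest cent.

$14.01

Risk-neutral probability p = (1 + 0.05 − 0.6)/(1.25 − 0.6) = 0.4500/0.6500 = 0.6923
Terminal stock prices: S_u = 56.25, S_d = 27
Terminal payoffs (S − K): max(21.25, 0) = 21.25, max(-8, 0) = 0
Node 0 (S = 45): V_0 = 1/1.05·[0.6923·21.2500 + 0.3077·0.0000] = 14.0110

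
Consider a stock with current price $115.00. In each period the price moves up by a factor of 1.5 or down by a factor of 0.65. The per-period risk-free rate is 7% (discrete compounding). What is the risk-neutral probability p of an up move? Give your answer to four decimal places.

Risk-neutral probability p = (1 + 0.07 − 0.65)/(1.5 − 0.65) = 0.4200/0.8500 = 0.4941

p = 0.4941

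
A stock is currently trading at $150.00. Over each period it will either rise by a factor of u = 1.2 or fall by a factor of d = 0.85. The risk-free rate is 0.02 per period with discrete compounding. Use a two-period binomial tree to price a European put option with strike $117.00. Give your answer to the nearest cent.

Risk-neutral probability p = (1 + 0.02 − 0.85)/(1.2 − 0.85) = 0.1700/0.3500 = 0.4857
Terminal stock prices: S_uu = 216, S_ud = 153, S_dd = 108.4
Terminal payoffs (K − S): max(-99, 0) = 0, max(-36, 0) = 0, max(8.625, 0) = 8.625
Node u (S = 180): V_u = 1/1.02·[0.4857·0.0000 + 0.5143·0.0000] = 0.0000
Node d (S = 127.5): V_d = 1/1.02·[0.4857·0.0000 + 0.5143·8.6250] = 4.3487
Node 0 (S = 150): V_0 = 1/1.02·[0.4857·0.0000 + 0.5143·4.3487] = 2.1926

$2.19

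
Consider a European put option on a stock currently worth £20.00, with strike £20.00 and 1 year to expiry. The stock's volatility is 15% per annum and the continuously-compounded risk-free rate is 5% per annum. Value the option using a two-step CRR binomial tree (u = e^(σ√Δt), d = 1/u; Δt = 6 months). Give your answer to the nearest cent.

£0.60

CRR parameters: u = e^(σ√Δt) = e^(0.15·√0.5) = 1.1119, d = 1/u = 0.8994
Per-period rate: rΔt = 0.05·0.5 = 0.025, so R = e^0.025 = 1.0253
Risk-neutral probability p = (e^0.025 − 0.8994)/(1.1119 − 0.8994) = 0.1259/0.2125 = 0.5926
Terminal stock prices: S_uu = 24.73, S_ud = 20, S_dd = 16.18
Terminal payoffs (K − S): max(-4.726, 0) = 0, max(0, 0) = 0, max(3.823, 0) = 3.823
Node u (S = 22.24): V_u = e^(−0.025)·[0.5926·0.0000 + 0.4074·0.0000] = 0.0000
Node d (S = 17.99): V_d = e^(−0.025)·[0.5926·0.0000 + 0.4074·3.8228] = 1.5189
Node 0 (S = 20): V_0 = e^(−0.025)·[0.5926·0.0000 + 0.4074·1.5189] = 0.6035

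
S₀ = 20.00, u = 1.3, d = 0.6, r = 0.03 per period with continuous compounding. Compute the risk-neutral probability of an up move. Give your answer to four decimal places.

p = 0.6149

Risk-neutral probability p = (e^0.03 − 0.6)/(1.3 − 0.6) = 0.4305/0.7000 = 0.6149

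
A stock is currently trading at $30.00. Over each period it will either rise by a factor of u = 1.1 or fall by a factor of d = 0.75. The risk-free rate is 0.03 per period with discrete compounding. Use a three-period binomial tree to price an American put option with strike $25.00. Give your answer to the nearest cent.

Risk-neutral probability p = (1 + 0.03 − 0.75)/(1.1 − 0.75) = 0.2800/0.3500 = 0.8000
Terminal stock prices: S_uuu = 39.93, S_uud = 27.23, S_udd = 18.56, S_ddd = 12.66
Terminal payoffs (K − S): max(-14.93, 0) = 0, max(-2.225, 0) = 0, max(6.438, 0) = 6.438, max(12.34, 0) = 12.34
Node uu (S = 36.3): continuation = 1/1.03·[0.8000·0.0000 + 0.2000·0.0000] = 0.0000; exercise value = 0.0000 ≤ continuation, so V_uu = 0.0000
Node ud (S = 24.75): continuation = 1/1.03·[0.8000·0.0000 + 0.2000·6.4375] = 1.2500; exercise value = 0.2500 ≤ continuation, so V_ud = 1.2500
Node dd (S = 16.88): continuation = 1/1.03·[0.8000·6.4375 + 0.2000·12.3438] = 7.3968; exercise value = 8.1250 > continuation, so V_dd = 8.1250 (exercise)
Node u (S = 33): continuation = 1/1.03·[0.8000·0.0000 + 0.2000·1.2500] = 0.2427; exercise value = 0.0000 ≤ continuation, so V_u = 0.2427
Node d (S = 22.5): continuation = 1/1.03·[0.8000·1.2500 + 0.2000·8.1250] = 2.5485; exercise value = 2.5000 ≤ continuation, so V_d = 2.5485
Node 0 (S = 30): continuation = 1/1.03·[0.8000·0.2427 + 0.2000·2.5485] = 0.6834; exercise value = 0.0000 ≤ continuation, so V_0 = 0.6834

$0.68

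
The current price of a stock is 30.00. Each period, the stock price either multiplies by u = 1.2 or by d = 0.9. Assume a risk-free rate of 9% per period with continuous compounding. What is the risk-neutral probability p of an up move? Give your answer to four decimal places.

Risk-neutral probability p = (e^0.09 − 0.9)/(1.2 − 0.9) = 0.1942/0.3000 = 0.6472

p = 0.6472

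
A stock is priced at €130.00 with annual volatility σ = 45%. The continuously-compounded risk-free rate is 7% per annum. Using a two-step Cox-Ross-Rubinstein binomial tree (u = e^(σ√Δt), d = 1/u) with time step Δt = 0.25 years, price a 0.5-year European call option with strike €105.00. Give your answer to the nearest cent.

€34.32

CRR parameters: u = e^(σ√Δt) = e^(0.45·√0.25) = 1.2523, d = 1/u = 0.7985
Per-period rate: rΔt = 0.07·0.25 = 0.0175, so R = e^0.0175 = 1.0177
Risk-neutral probability p = (e^0.0175 − 0.7985)/(1.2523 − 0.7985) = 0.2191/0.4538 = 0.4829
Terminal stock prices: S_uu = 203.9, S_ud = 130, S_dd = 82.89
Terminal payoffs (S − K): max(98.88, 0) = 98.88, max(25, 0) = 25, max(-22.11, 0) = 0
Node u (S = 162.8): V_u = e^(−0.0175)·[0.4829·98.8806 + 0.5171·25.0000] = 59.6235
Node d (S = 103.8): V_d = e^(−0.0175)·[0.4829·25.0000 + 0.5171·0.0000] = 11.8628
Node 0 (S = 130): V_0 = e^(−0.0175)·[0.4829·59.6235 + 0.5171·11.8628] = 34.3200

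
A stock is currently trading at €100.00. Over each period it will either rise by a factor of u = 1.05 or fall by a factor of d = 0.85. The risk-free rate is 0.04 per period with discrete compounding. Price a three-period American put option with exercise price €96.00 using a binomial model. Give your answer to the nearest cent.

Risk-neutral probability p = (1 + 0.04 − 0.85)/(1.05 − 0.85) = 0.1900/0.2000 = 0.9500
Terminal stock prices: S_uuu = 115.8, S_uud = 93.71, S_udd = 75.86, S_ddd = 61.41
Terminal payoffs (K − S): max(-19.76, 0) = 0, max(2.288, 0) = 2.288, max(20.14, 0) = 20.14, max(34.59, 0) = 34.59
Node uu (S = 110.2): continuation = 1/1.04·[0.9500·0.0000 + 0.0500·2.2875] = 0.1100; exercise value = 0.0000 ≤ continuation, so V_uu = 0.1100
Node ud (S = 89.25): continuation = 1/1.04·[0.9500·2.2875 + 0.0500·20.1375] = 3.0577; exercise value = 6.7500 > continuation, so V_ud = 6.7500 (exercise)
Node dd (S = 72.25): continuation = 1/1.04·[0.9500·20.1375 + 0.0500·34.5875] = 20.0577; exercise value = 23.7500 > continuation, so V_dd = 23.7500 (exercise)
Node u (S = 105): continuation = 1/1.04·[0.9500·0.1100 + 0.0500·6.7500] = 0.4250; exercise value = 0.0000 ≤ continuation, so V_u = 0.4250
Node d (S = 85): continuation = 1/1.04·[0.9500·6.7500 + 0.0500·23.7500] = 7.3077; exercise value = 11.0000 > continuation, so V_d = 11.0000 (exercise)
Node 0 (S = 100): continuation = 1/1.04·[0.9500·0.4250 + 0.0500·11.0000] = 0.9170; exercise value = 0.0000 ≤ continuation, so V_0 = 0.9170

€0.92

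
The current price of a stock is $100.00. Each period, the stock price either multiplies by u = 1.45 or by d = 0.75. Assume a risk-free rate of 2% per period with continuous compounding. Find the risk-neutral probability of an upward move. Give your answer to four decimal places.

p = 0.3860

Risk-neutral probability p = (e^0.02 − 0.75)/(1.45 − 0.75) = 0.2702/0.7000 = 0.3860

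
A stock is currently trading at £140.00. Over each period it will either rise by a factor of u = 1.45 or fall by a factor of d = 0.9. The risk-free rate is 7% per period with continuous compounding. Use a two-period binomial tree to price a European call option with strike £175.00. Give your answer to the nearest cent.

Risk-neutral probability p = (e^0.07 − 0.9)/(1.45 − 0.9) = 0.1725/0.5500 = 0.3137
Terminal stock prices: S_uu = 294.4, S_ud = 182.7, S_dd = 113.4
Terminal payoffs (S − K): max(119.4, 0) = 119.4, max(7.7, 0) = 7.7, max(-61.6, 0) = 0
Node u (S = 203): V_u = e^(−0.07)·[0.3137·119.3500 + 0.6863·7.7000] = 39.8311
Node d (S = 126): V_d = e^(−0.07)·[0.3137·7.7000 + 0.6863·0.0000] = 2.2518
Node 0 (S = 140): V_0 = e^(−0.07)·[0.3137·39.8311 + 0.6863·2.2518] = 13.0895

£13.09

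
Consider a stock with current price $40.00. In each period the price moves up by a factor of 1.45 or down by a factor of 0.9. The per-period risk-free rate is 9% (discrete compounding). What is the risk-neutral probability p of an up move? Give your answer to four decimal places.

Risk-neutral probability p = (1 + 0.09 − 0.9)/(1.45 − 0.9) = 0.1900/0.5500 = 0.3455

p = 0.3455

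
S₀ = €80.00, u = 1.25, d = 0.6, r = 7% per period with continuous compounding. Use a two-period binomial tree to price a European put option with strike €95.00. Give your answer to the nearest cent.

€16.37

Risk-neutral probability p = (e^0.07 − 0.6)/(1.25 − 0.6) = 0.4725/0.6500 = 0.7269
Terminal stock prices: S_uu = 125, S_ud = 60, S_dd = 28.8
Terminal payoffs (K − S): max(-30, 0) = 0, max(35, 0) = 35, max(66.2, 0) = 66.2
Node u (S = 100): V_u = e^(−0.07)·[0.7269·0.0000 + 0.2731·35.0000] = 8.9111
Node d (S = 48): V_d = e^(−0.07)·[0.7269·35.0000 + 0.2731·66.2000] = 40.5774
Node 0 (S = 80): V_0 = e^(−0.07)·[0.7269·8.9111 + 0.2731·40.5774] = 16.3710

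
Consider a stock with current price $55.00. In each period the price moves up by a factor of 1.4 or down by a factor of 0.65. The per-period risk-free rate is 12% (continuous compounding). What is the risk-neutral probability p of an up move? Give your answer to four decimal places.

p = 0.6367

Risk-neutral probability p = (e^0.12 − 0.65)/(1.4 − 0.65) = 0.4775/0.7500 = 0.6367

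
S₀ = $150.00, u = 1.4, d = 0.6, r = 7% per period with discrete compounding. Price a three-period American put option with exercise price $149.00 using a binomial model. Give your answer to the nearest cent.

$28.73

Risk-neutral probability p = (1 + 0.07 − 0.6)/(1.4 − 0.6) = 0.4700/0.8000 = 0.5875
Terminal stock prices: S_uuu = 411.6, S_uud = 176.4, S_udd = 75.6, S_ddd = 32.4
Terminal payoffs (K − S): max(-262.6, 0) = 0, max(-27.4, 0) = 0, max(73.4, 0) = 73.4, max(116.6, 0) = 116.6
Node uu (S = 294): continuation = 1/1.07·[0.5875·0.0000 + 0.4125·0.0000] = 0.0000; exercise value = 0.0000 ≤ continuation, so V_uu = 0.0000
Node ud (S = 126): continuation = 1/1.07·[0.5875·0.0000 + 0.4125·73.4000] = 28.2967; exercise value = 23.0000 ≤ continuation, so V_ud = 28.2967
Node dd (S = 54): continuation = 1/1.07·[0.5875·73.4000 + 0.4125·116.6000] = 85.2523; exercise value = 95.0000 > continuation, so V_dd = 95.0000 (exercise)
Node u (S = 210): continuation = 1/1.07·[0.5875·0.0000 + 0.4125·28.2967] = 10.9088; exercise value = 0.0000 ≤ continuation, so V_u = 10.9088
Node d (S = 90): continuation = 1/1.07·[0.5875·28.2967 + 0.4125·95.0000] = 52.1606; exercise value = 59.0000 > continuation, so V_d = 59.0000 (exercise)
Node 0 (S = 150): continuation = 1/1.07·[0.5875·10.9088 + 0.4125·59.0000] = 28.7350; exercise value = 0.0000 ≤ continuation, so V_0 = 28.7350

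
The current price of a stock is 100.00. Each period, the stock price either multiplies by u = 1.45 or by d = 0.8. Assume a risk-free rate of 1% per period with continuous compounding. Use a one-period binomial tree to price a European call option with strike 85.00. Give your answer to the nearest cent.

19.20

Risk-neutral probability p = (e^0.01 − 0.8)/(1.45 − 0.8) = 0.2101/0.6500 = 0.3232
Terminal stock prices: S_u = 145, S_d = 80
Terminal payoffs (S − K): max(60, 0) = 60, max(-5, 0) = 0
Node 0 (S = 100): V_0 = e^(−0.01)·[0.3232·60.0000 + 0.6768·0.0000] = 19.1963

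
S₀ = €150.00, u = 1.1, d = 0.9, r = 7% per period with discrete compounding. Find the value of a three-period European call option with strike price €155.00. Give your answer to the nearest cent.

Risk-neutral probability p = (1 + 0.07 − 0.9)/(1.1 − 0.9) = 0.1700/0.2000 = 0.8500
Terminal stock prices: S_uuu = 199.7, S_uud = 163.4, S_udd = 133.7, S_ddd = 109.4
Terminal payoffs (S − K): max(44.65, 0) = 44.65, max(8.35, 0) = 8.35, max(-21.35, 0) = 0, max(-45.65, 0) = 0
Node uu (S = 181.5): V_uu = 1/1.07·[0.8500·44.6500 + 0.1500·8.3500] = 36.6402
Node ud (S = 148.5): V_ud = 1/1.07·[0.8500·8.3500 + 0.1500·0.0000] = 6.6332
Node dd (S = 121.5): V_dd = 1/1.07·[0.8500·0.0000 + 0.1500·0.0000] = 0.0000
Node u (S = 165): V_u = 1/1.07·[0.8500·36.6402 + 0.1500·6.6332] = 30.0366
Node d (S = 135): V_d = 1/1.07·[0.8500·6.6332 + 0.1500·0.0000] = 5.2693
Node 0 (S = 150): V_0 = 1/1.07·[0.8500·30.0366 + 0.1500·5.2693] = 24.5995

€24.60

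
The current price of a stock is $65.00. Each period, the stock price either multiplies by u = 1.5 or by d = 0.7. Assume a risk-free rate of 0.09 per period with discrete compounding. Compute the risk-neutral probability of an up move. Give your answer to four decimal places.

Risk-neutral probability p = (1 + 0.09 − 0.7)/(1.5 − 0.7) = 0.3900/0.8000 = 0.4875

p = 0.4875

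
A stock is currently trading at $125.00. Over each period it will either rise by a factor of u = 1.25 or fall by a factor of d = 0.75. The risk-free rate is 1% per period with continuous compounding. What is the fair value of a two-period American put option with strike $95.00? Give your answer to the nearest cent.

Risk-neutral probability p = (e^0.01 − 0.75)/(1.25 − 0.75) = 0.2601/0.5000 = 0.5201
Terminal stock prices: S_uu = 195.3, S_ud = 117.2, S_dd = 70.31
Terminal payoffs (K − S): max(-100.3, 0) = 0, max(-22.19, 0) = 0, max(24.69, 0) = 24.69
Node u (S = 156.2): continuation = e^(−0.01)·[0.5201·0.0000 + 0.4799·0.0000] = 0.0000; exercise value = 0.0000 ≤ continuation, so V_u = 0.0000
Node d (S = 93.75): continuation = e^(−0.01)·[0.5201·0.0000 + 0.4799·24.6875] = 11.7296; exercise value = 1.2500 ≤ continuation, so V_d = 11.7296
Node 0 (S = 125): continuation = e^(−0.01)·[0.5201·0.0000 + 0.4799·11.7296] = 5.5730; exercise value = 0.0000 ≤ continuation, so V_0 = 5.5730

$5.57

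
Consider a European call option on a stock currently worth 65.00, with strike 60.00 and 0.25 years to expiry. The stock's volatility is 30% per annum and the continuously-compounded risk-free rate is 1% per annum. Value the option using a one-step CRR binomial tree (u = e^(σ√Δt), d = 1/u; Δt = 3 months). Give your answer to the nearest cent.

CRR parameters: u = e^(σ√Δt) = e^(0.3·√0.25) = 1.1618, d = 1/u = 0.8607
Per-period rate: rΔt = 0.01·0.25 = 0.0025, so R = e^0.0025 = 1.0025
Risk-neutral probability p = (e^0.0025 − 0.8607)/(1.1618 − 0.8607) = 0.1418/0.3011 = 0.4709
Terminal stock prices: S_u = 75.52, S_d = 55.95
Terminal payoffs (S − K): max(15.52, 0) = 15.52, max(-4.054, 0) = 0
Node 0 (S = 65): V_0 = e^(−0.0025)·[0.4709·15.5192 + 0.5291·0.0000] = 7.2895

7.29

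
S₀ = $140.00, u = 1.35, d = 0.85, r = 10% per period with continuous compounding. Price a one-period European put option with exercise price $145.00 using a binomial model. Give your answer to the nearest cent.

Risk-neutral probability p = (e^0.1 − 0.85)/(1.35 − 0.85) = 0.2552/0.5000 = 0.5103
Terminal stock prices: S_u = 189, S_d = 119
Terminal payoffs (K − S): max(-44, 0) = 0, max(26, 0) = 26
Node 0 (S = 140): V_0 = e^(−0.1)·[0.5103·0.0000 + 0.4897·26.0000] = 11.5196

$11.52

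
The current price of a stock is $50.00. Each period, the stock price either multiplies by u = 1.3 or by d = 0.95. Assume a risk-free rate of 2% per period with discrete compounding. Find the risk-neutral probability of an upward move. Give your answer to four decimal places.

Risk-neutral probability p = (1 + 0.02 − 0.95)/(1.3 − 0.95) = 0.0700/0.3500 = 0.2000

p = 0.2000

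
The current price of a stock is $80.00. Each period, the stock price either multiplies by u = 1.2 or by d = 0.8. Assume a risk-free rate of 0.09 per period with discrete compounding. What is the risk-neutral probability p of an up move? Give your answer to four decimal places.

Risk-neutral probability p = (1 + 0.09 − 0.8)/(1.2 − 0.8) = 0.2900/0.4000 = 0.7250

p = 0.7250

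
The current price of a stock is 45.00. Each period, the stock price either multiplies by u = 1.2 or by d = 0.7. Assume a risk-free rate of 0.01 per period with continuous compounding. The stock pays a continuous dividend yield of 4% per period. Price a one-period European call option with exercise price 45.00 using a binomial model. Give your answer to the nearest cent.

4.82

Per-period risk-free factor R = e^0.01 = 1.0101; dividend-adjusted growth = e^(0.01−0.04) = 0.9704.
Risk-neutral probability p = (0.9704 − 0.7)/(1.2 − 0.7) = 0.2704/0.5000 = 0.5409
Terminal stock prices: S_u = 54, S_d = 31.5
Terminal payoffs (S − K): max(9, 0) = 9, max(-13.5, 0) = 0
Node 0 (S = 45): V_0 = e^(−0.01)·[0.5409·9.0000 + 0.4591·0.0000] = 4.8196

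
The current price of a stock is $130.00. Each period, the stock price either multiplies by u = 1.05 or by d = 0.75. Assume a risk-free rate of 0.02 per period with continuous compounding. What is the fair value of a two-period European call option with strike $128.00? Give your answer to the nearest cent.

Risk-neutral probability p = (e^0.02 − 0.75)/(1.05 − 0.75) = 0.2702/0.3000 = 0.9007
Terminal stock prices: S_uu = 143.3, S_ud = 102.4, S_dd = 73.12
Terminal payoffs (S − K): max(15.33, 0) = 15.33, max(-25.62, 0) = 0, max(-54.88, 0) = 0
Node u (S = 136.5): V_u = e^(−0.02)·[0.9007·15.3250 + 0.0993·0.0000] = 13.5295
Node d (S = 97.5): V_d = e^(−0.02)·[0.9007·0.0000 + 0.0993·0.0000] = 0.0000
Node 0 (S = 130): V_0 = e^(−0.02)·[0.9007·13.5295 + 0.0993·0.0000] = 11.9443

$11.94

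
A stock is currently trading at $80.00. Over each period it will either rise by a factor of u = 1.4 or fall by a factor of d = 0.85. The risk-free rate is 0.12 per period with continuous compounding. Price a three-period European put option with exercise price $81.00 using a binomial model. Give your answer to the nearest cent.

Risk-neutral probability p = (e^0.12 − 0.85)/(1.4 − 0.85) = 0.2775/0.5500 = 0.5045
Terminal stock prices: S_uuu = 219.5, S_uud = 133.3, S_udd = 80.92, S_ddd = 49.13
Terminal payoffs (K − S): max(-138.5, 0) = 0, max(-52.28, 0) = 0, max(0.08, 0) = 0.08, max(31.87, 0) = 31.87
Node uu (S = 156.8): V_uu = e^(−0.12)·[0.5045·0.0000 + 0.4955·0.0000] = 0.0000
Node ud (S = 95.2): V_ud = e^(−0.12)·[0.5045·0.0000 + 0.4955·0.0800] = 0.0352
Node dd (S = 57.8): V_dd = e^(−0.12)·[0.5045·0.0800 + 0.4955·31.8700] = 14.0406
Node u (S = 112): V_u = e^(−0.12)·[0.5045·0.0000 + 0.4955·0.0352] = 0.0154
Node d (S = 68): V_d = e^(−0.12)·[0.5045·0.0352 + 0.4955·14.0406] = 6.1856
Node 0 (S = 80): V_0 = e^(−0.12)·[0.5045·0.0154 + 0.4955·6.1856] = 2.7251

$2.73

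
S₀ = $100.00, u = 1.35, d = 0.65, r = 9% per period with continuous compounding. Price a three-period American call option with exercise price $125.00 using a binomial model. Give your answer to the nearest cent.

$23.61

Risk-neutral probability p = (e^0.09 − 0.65)/(1.35 − 0.65) = 0.4442/0.7000 = 0.6345
Terminal stock prices: S_uuu = 246, S_uud = 118.5, S_udd = 57.04, S_ddd = 27.46
Terminal payoffs (S − K): max(121, 0) = 121, max(-6.537, 0) = 0, max(-67.96, 0) = 0, max(-97.54, 0) = 0
Node uu (S = 182.3): continuation = e^(−0.09)·[0.6345·121.0375 + 0.3655·0.0000] = 70.1922; exercise value = 57.2500 ≤ continuation, so V_uu = 70.1922
Node ud (S = 87.75): continuation = e^(−0.09)·[0.6345·0.0000 + 0.3655·0.0000] = 0.0000; exercise value = 0.0000 ≤ continuation, so V_ud = 0.0000
Node dd (S = 42.25): continuation = e^(−0.09)·[0.6345·0.0000 + 0.3655·0.0000] = 0.0000; exercise value = 0.0000 ≤ continuation, so V_dd = 0.0000
Node u (S = 135): continuation = e^(−0.09)·[0.6345·70.1922 + 0.3655·0.0000] = 40.7059; exercise value = 10.0000 ≤ continuation, so V_u = 40.7059
Node d (S = 65): continuation = e^(−0.09)·[0.6345·0.0000 + 0.3655·0.0000] = 0.0000; exercise value = 0.0000 ≤ continuation, so V_d = 0.0000
Node 0 (S = 100): continuation = e^(−0.09)·[0.6345·40.7059 + 0.3655·0.0000] = 23.6062; exercise value = 0.0000 ≤ continuation, so V_0 = 23.6062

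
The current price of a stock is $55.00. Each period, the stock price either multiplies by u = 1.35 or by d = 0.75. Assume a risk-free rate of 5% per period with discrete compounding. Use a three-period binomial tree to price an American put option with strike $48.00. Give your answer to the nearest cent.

Risk-neutral probability p = (1 + 0.05 − 0.75)/(1.35 − 0.75) = 0.3000/0.6000 = 0.5000
Terminal stock prices: S_uuu = 135.3, S_uud = 75.18, S_udd = 41.77, S_ddd = 23.2
Terminal payoffs (K − S): max(-87.32, 0) = 0, max(-27.18, 0) = 0, max(6.234, 0) = 6.234, max(24.8, 0) = 24.8
Node uu (S = 100.2): continuation = 1/1.05·[0.5000·0.0000 + 0.5000·0.0000] = 0.0000; exercise value = 0.0000 ≤ continuation, so V_uu = 0.0000
Node ud (S = 55.69): continuation = 1/1.05·[0.5000·0.0000 + 0.5000·6.2344] = 2.9688; exercise value = 0.0000 ≤ continuation, so V_ud = 2.9688
Node dd (S = 30.94): continuation = 1/1.05·[0.5000·6.2344 + 0.5000·24.7969] = 14.7768; exercise value = 17.0625 > continuation, so V_dd = 17.0625 (exercise)
Node u (S = 74.25): continuation = 1/1.05·[0.5000·0.0000 + 0.5000·2.9688] = 1.4137; exercise value = 0.0000 ≤ continuation, so V_u = 1.4137
Node d (S = 41.25): continuation = 1/1.05·[0.5000·2.9688 + 0.5000·17.0625] = 9.5387; exercise value = 6.7500 ≤ continuation, so V_d = 9.5387
Node 0 (S = 55): continuation = 1/1.05·[0.5000·1.4137 + 0.5000·9.5387] = 5.2154; exercise value = 0.0000 ≤ continuation, so V_0 = 5.2154

$5.22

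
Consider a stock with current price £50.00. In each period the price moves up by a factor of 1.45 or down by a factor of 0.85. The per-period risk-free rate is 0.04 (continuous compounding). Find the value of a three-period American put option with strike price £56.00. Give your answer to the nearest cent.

Risk-neutral probability p = (e^0.04 − 0.85)/(1.45 − 0.85) = 0.1908/0.6000 = 0.3180
Terminal stock prices: S_uuu = 152.4, S_uud = 89.36, S_udd = 52.38, S_ddd = 30.71
Terminal payoffs (K − S): max(-96.43, 0) = 0, max(-33.36, 0) = 0, max(3.619, 0) = 3.619, max(25.29, 0) = 25.29
Node uu (S = 105.1): continuation = e^(−0.04)·[0.3180·0.0000 + 0.6820·0.0000] = 0.0000; exercise value = 0.0000 ≤ continuation, so V_uu = 0.0000
Node ud (S = 61.62): continuation = e^(−0.04)·[0.3180·0.0000 + 0.6820·3.6188] = 2.3712; exercise value = 0.0000 ≤ continuation, so V_ud = 2.3712
Node dd (S = 36.12): continuation = e^(−0.04)·[0.3180·3.6188 + 0.6820·25.2938] = 17.6792; exercise value = 19.8750 > continuation, so V_dd = 19.8750 (exercise)
Node u (S = 72.5): continuation = e^(−0.04)·[0.3180·0.0000 + 0.6820·2.3712] = 1.5537; exercise value = 0.0000 ≤ continuation, so V_u = 1.5537
Node d (S = 42.5): continuation = e^(−0.04)·[0.3180·2.3712 + 0.6820·19.8750] = 13.7474; exercise value = 13.5000 ≤ continuation, so V_d = 13.7474
Node 0 (S = 50): continuation = e^(−0.04)·[0.3180·1.5537 + 0.6820·13.7474] = 9.4826; exercise value = 6.0000 ≤ continuation, so V_0 = 9.4826

£9.48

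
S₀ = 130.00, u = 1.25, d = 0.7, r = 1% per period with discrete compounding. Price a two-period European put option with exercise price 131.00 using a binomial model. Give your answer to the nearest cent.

Risk-neutral probability p = (1 + 0.01 − 0.7)/(1.25 − 0.7) = 0.3100/0.5500 = 0.5636
Terminal stock prices: S_uu = 203.1, S_ud = 113.7, S_dd = 63.7
Terminal payoffs (K − S): max(-72.12, 0) = 0, max(17.25, 0) = 17.25, max(67.3, 0) = 67.3
Node u (S = 162.5): V_u = 1/1.01·[0.5636·0.0000 + 0.4364·17.2500] = 7.4527
Node d (S = 91): V_d = 1/1.01·[0.5636·17.2500 + 0.4364·67.3000] = 38.7030
Node 0 (S = 130): V_0 = 1/1.01·[0.5636·7.4527 + 0.4364·38.7030] = 20.8804

20.88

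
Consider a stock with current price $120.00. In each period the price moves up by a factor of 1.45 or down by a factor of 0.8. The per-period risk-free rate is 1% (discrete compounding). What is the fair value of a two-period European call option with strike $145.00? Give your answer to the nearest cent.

Risk-neutral probability p = (1 + 0.01 − 0.8)/(1.45 − 0.8) = 0.2100/0.6500 = 0.3231
Terminal stock prices: S_uu = 252.3, S_ud = 139.2, S_dd = 76.8
Terminal payoffs (S − K): max(107.3, 0) = 107.3, max(-5.8, 0) = 0, max(-68.2, 0) = 0
Node u (S = 174): V_u = 1/1.01·[0.3231·107.3000 + 0.6769·0.0000] = 34.3229
Node d (S = 96): V_d = 1/1.01·[0.3231·0.0000 + 0.6769·0.0000] = 0.0000
Node 0 (S = 120): V_0 = 1/1.01·[0.3231·34.3229 + 0.6769·0.0000] = 10.9792

$10.98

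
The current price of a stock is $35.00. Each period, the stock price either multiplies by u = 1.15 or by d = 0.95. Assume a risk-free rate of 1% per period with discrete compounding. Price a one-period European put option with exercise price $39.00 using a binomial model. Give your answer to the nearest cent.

$3.99

Risk-neutral probability p = (1 + 0.01 − 0.95)/(1.15 − 0.95) = 0.0600/0.2000 = 0.3000
Terminal stock prices: S_u = 40.25, S_d = 33.25
Terminal payoffs (K − S): max(-1.25, 0) = 0, max(5.75, 0) = 5.75
Node 0 (S = 35): V_0 = 1/1.01·[0.3000·0.0000 + 0.7000·5.7500] = 3.9851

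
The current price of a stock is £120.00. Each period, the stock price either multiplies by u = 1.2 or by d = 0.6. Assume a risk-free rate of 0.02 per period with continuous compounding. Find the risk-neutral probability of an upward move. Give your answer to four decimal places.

Risk-neutral probability p = (e^0.02 − 0.6)/(1.2 − 0.6) = 0.4202/0.6000 = 0.7003

p = 0.7003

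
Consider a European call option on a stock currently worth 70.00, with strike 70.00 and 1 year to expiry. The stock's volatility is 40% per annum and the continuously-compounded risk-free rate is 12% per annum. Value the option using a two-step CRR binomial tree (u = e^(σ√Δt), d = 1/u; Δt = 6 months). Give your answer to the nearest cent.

13.65

CRR parameters: u = e^(σ√Δt) = e^(0.4·√0.5) = 1.3269, d = 1/u = 0.7536
Per-period rate: rΔt = 0.12·0.5 = 0.06, so R = e^0.06 = 1.0618
Risk-neutral probability p = (e^0.06 − 0.7536)/(1.3269 − 0.7536) = 0.3082/0.5733 = 0.5376
Terminal stock prices: S_uu = 123.2, S_ud = 70, S_dd = 39.76
Terminal payoffs (S − K): max(53.25, 0) = 53.25, max(0, 0) = 0, max(-30.24, 0) = 0
Node u (S = 92.88): V_u = e^(−0.06)·[0.5376·53.2458 + 0.4624·0.0000] = 26.9592
Node d (S = 52.75): V_d = e^(−0.06)·[0.5376·0.0000 + 0.4624·0.0000] = 0.0000
Node 0 (S = 70): V_0 = e^(−0.06)·[0.5376·26.9592 + 0.4624·0.0000] = 13.6499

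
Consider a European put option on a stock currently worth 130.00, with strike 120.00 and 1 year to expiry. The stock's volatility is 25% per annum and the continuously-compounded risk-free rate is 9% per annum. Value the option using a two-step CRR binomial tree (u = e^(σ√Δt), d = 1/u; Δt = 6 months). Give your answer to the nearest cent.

4.51

CRR parameters: u = e^(σ√Δt) = e^(0.25·√0.5) = 1.1934, d = 1/u = 0.8380
Per-period rate: rΔt = 0.09·0.5 = 0.045, so R = e^0.045 = 1.0460
Risk-neutral probability p = (e^0.045 − 0.8380)/(1.1934 − 0.8380) = 0.2081/0.3554 = 0.5854
Terminal stock prices: S_uu = 185.1, S_ud = 130, S_dd = 91.28
Terminal payoffs (K − S): max(-65.14, 0) = 0, max(-10, 0) = 0, max(28.72, 0) = 28.72
Node u (S = 155.1): V_u = e^(−0.045)·[0.5854·0.0000 + 0.4146·0.0000] = 0.0000
Node d (S = 108.9): V_d = e^(−0.045)·[0.5854·0.0000 + 0.4146·28.7155] = 11.3807
Node 0 (S = 130): V_0 = e^(−0.045)·[0.5854·0.0000 + 0.4146·11.3807] = 4.5105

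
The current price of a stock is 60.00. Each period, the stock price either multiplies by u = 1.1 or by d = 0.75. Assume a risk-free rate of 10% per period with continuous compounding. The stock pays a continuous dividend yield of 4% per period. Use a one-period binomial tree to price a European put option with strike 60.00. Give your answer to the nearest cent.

1.48

Per-period risk-free factor R = e^0.1 = 1.1052; dividend-adjusted growth = e^(0.1−0.04) = 1.0618.
Risk-neutral probability p = (1.0618 − 0.75)/(1.1 − 0.75) = 0.3118/0.3500 = 0.8910
Terminal stock prices: S_u = 66, S_d = 45
Terminal payoffs (K − S): max(-6, 0) = 0, max(15, 0) = 15
Node 0 (S = 60): V_0 = e^(−0.1)·[0.8910·0.0000 + 0.1090·15.0000] = 1.4799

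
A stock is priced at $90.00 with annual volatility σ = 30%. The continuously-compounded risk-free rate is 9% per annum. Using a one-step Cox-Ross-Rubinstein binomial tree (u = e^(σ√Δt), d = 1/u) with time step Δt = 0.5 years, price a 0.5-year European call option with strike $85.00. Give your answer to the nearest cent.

CRR parameters: u = e^(σ√Δt) = e^(0.3·√0.5) = 1.2363, d = 1/u = 0.8089
Per-period rate: rΔt = 0.09·0.5 = 0.045, so R = e^0.045 = 1.0460
Risk-neutral probability p = (e^0.045 − 0.8089)/(1.2363 − 0.8089) = 0.2372/0.4275 = 0.5548
Terminal stock prices: S_u = 111.3, S_d = 72.8
Terminal payoffs (S − K): max(26.27, 0) = 26.27, max(-12.2, 0) = 0
Node 0 (S = 90): V_0 = e^(−0.045)·[0.5548·26.2680 + 0.4452·0.0000] = 13.9333

$13.93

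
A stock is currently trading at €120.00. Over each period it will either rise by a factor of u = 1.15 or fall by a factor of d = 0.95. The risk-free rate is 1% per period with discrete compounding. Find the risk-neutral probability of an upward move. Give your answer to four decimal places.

p = 0.3000

Risk-neutral probability p = (1 + 0.01 − 0.95)/(1.15 − 0.95) = 0.0600/0.2000 = 0.3000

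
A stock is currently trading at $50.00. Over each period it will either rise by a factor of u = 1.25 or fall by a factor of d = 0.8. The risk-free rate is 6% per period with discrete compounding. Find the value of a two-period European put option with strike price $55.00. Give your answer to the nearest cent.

$5.82

Risk-neutral probability p = (1 + 0.06 − 0.8)/(1.25 − 0.8) = 0.2600/0.4500 = 0.5778
Terminal stock prices: S_uu = 78.12, S_ud = 50, S_dd = 32
Terminal payoffs (K − S): max(-23.12, 0) = 0, max(5, 0) = 5, max(23, 0) = 23
Node u (S = 62.5): V_u = 1/1.06·[0.5778·0.0000 + 0.4222·5.0000] = 1.9916
Node d (S = 40): V_d = 1/1.06·[0.5778·5.0000 + 0.4222·23.0000] = 11.8868
Node 0 (S = 50): V_0 = 1/1.06·[0.5778·1.9916 + 0.4222·11.8868] = 5.8204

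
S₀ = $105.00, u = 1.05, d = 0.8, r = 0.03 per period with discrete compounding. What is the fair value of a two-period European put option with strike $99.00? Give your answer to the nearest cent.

$1.69

Risk-neutral probability p = (1 + 0.03 − 0.8)/(1.05 − 0.8) = 0.2300/0.2500 = 0.9200
Terminal stock prices: S_uu = 115.8, S_ud = 88.2, S_dd = 67.2
Terminal payoffs (K − S): max(-16.76, 0) = 0, max(10.8, 0) = 10.8, max(31.8, 0) = 31.8
Node u (S = 110.2): V_u = 1/1.03·[0.9200·0.0000 + 0.0800·10.8000] = 0.8388
Node d (S = 84): V_d = 1/1.03·[0.9200·10.8000 + 0.0800·31.8000] = 12.1165
Node 0 (S = 105): V_0 = 1/1.03·[0.9200·0.8388 + 0.0800·12.1165] = 1.6903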